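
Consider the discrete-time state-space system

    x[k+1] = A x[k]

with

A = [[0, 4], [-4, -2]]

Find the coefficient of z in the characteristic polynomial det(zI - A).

For a 2×2 matrix, det(zI - A) = z^2 - (tr A)z + det A.
tr A = -2, det A = 16.
So p(z) = z^2 + 2z + 16.
The coefficient of z is 2.

2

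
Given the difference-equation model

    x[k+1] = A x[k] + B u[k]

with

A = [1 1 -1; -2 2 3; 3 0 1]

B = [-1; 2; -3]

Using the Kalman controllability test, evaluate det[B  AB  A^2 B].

AB = [[4], [-3], [-6]]
A^2B = [[7], [-32], [6]]
Controllability matrix C = [B  AB  A^2B] = [[-1, 4, 7], [2, -3, -32], [-3, -6, 6]]
Expanding along the first row, det(C) = (-1)·((-3)·6 - (-32)·(-6)) - 4·(2·6 - (-32)·(-3)) + 7·(2·(-6) - (-3)·(-3)) = (-1)·(-210) - 4·(-84) + 7·(-21) = 399
Since det(C) ≠ 0, rank(C) = 3 and the system is completely controllable.

399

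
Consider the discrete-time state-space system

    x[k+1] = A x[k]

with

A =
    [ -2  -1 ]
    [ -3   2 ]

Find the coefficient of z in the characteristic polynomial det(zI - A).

For a 2×2 matrix, det(zI - A) = z^2 - (tr A)z + det A.
tr A = 0, det A = -7.
So p(z) = z^2 - 7.
The coefficient of z is 0.

0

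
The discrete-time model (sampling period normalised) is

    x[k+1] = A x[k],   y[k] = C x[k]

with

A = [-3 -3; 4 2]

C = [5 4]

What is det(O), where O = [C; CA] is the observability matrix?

-39

CA = [[1, -7]]
Observability matrix O = [C; CA] = [[5, 4], [1, -7]]
det(O) = 5·(-7) - 4·1 = -35 - 4 = -39
Since det(O) ≠ 0, rank(O) = 2 and the system is completely observable.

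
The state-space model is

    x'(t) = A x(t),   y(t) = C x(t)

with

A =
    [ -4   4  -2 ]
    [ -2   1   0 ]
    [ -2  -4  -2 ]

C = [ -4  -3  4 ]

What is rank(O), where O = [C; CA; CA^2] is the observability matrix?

3

CA = [[14, -35, 0]]
CA^2 = [[14, 21, -28]]
Observability matrix O = [C; CA; CA^2] = [[-4, -3, 4], [14, -35, 0], [14, 21, -28]]
det(O) = (-4)·((-35)·(-28) - 0·21) - (-3)·(14·(-28) - 0·14) + 4·(14·21 - (-35)·14) = (-4)·980 - (-3)·(-392) + 4·784 = -1960 ≠ 0, so rank(O) = 3.
rank(O) = 3 = n, so the pair (A, C) is completely observable.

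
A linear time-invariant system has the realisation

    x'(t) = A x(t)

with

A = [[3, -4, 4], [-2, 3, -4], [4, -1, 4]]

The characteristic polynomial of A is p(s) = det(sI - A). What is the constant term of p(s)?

-16

Expand det(sI - A) for the 3×3 matrix.
p(s) = s^3 - 10s^2 + 5s - 16.
(Check: constant term = det(-A) = (-1)^3 det A = -16; coefficient of s^2 = -tr A = -10.)
The constant term is -16.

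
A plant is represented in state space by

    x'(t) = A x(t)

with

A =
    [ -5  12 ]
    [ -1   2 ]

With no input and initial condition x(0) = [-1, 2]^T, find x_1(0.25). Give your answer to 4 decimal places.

det(sI - A) = s^2 - (tr A)s + det A, with tr A = (-5) + 2 = -3 and det A = (-5)·2 - 12·(-1) = -10 - (-12) = 2.
So p(s) = det(sI - A) = s^2 + 3s + 2.
Factor s^2 + 3s + 2: two numbers with sum -3 and product 2 are -1 and -2, so s^2 + 3s + 2 = (s + 1)(s + 2).
Hence p(s) = (s + 1) (s + 2), with roots -2, -1.
The eigenvalues -2, -1 are distinct and real, so A is diagonalisable and x(t) = e^{At} x(0) = V diag(e^{λ_i t}) V^{-1} x(0), where the columns of V are the eigenvectors.
λ = -2: A - (-2)I = [[-3, 12], [-1, 4]]. Row 1 gives (-3)·v1 + 12·v2 = 0, so take v_1 = [4, 1]^T.
λ = -1: A - (-1)I = [[-4, 12], [-1, 3]]. Row 1 gives (-4)·v1 + 12·v2 = 0, so take v_2 = [-3, -1]^T.
V = [v_1 v_2] = [[4, -3], [1, -1]] has det V = -1, so V^{-1} = adj(V)/det V = [[1, -3], [1, -4]].
Modal coordinates z(0) = V^{-1} x(0): 1·(-1) + (-3)·2 = -7; 1·(-1) + (-4)·2 = -9; so z(0) = [-7, -9]^T.
x_1(t) = Σ_i (v_i)_1 · z_i(0) · e^{λ_i t} (row 1 of V times the modal terms).
x_1(0.25) = 4·(-7)·e^{-2·0.25} + (-3)·(-9)·e^{-1·0.25} = (-28)·0.606531 + 27·0.778801 = 4.0448.

4.0448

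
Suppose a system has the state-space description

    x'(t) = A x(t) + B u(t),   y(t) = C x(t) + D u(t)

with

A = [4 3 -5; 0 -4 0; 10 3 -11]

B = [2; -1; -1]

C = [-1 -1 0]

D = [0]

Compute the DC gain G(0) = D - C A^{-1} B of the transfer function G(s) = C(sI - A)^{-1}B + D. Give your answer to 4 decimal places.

-3.5000

G(0) = C(-A)^{-1}B + D = -C A^{-1} B + D.
det A = -24, so A^{-1} = (1/-24)·adj(A) = [[-11/6, -3/4, 5/6], [0, -1/4, 0], [-5/3, -3/4, 2/3]]
A^{-1} B = [-15/4, 1/4, -13/4]^T
C A^{-1} B = 7/2
G(0) = D - C A^{-1} B = 0 - (7/2) = -7/2 ≈ -3.5000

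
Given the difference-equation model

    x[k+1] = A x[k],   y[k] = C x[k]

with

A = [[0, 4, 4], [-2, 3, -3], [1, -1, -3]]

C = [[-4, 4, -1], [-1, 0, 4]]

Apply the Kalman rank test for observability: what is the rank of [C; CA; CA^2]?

3

CA = [[-9, -3, -25], [4, -8, -16]]
CA^2 = [[-19, -20, 48], [0, 8, 88]]
Observability matrix O = [C; CA; CA^2] = [[-4, 4, -1], [-1, 0, 4], [-9, -3, -25], [4, -8, -16], [-19, -20, 48], [0, 8, 88]]
Take the 3×3 submatrix of O formed by rows 1, 2, 3: [[-4, 4, -1], [-1, 0, 4], [-9, -3, -25]]. Its determinant is (-4)·(0·(-25) - 4·(-3)) - 4·((-1)·(-25) - 4·(-9)) + (-1)·((-1)·(-3) - 0·(-9)) = (-4)·12 - 4·61 + (-1)·3 = -295 ≠ 0.
So rank(O) ≥ 3; since O has 3 columns, rank(O) = 3.
rank(O) = 3 = n, so the pair (A, C) is completely observable.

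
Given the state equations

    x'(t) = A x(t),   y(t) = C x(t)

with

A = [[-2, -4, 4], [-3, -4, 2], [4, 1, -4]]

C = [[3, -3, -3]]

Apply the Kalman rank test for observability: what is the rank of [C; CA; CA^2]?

3

CA = [[-9, -3, 18]]
CA^2 = [[99, 66, -114]]
Observability matrix O = [C; CA; CA^2] = [[3, -3, -3], [-9, -3, 18], [99, 66, -114]]
det(O) = 3·((-3)·(-114) - 18·66) - (-3)·((-9)·(-114) - 18·99) + (-3)·((-9)·66 - (-3)·99) = 3·(-846) - (-3)·(-756) + (-3)·(-297) = -3915 ≠ 0, so rank(O) = 3.
rank(O) = 3 = n, so the pair (A, C) is completely observable.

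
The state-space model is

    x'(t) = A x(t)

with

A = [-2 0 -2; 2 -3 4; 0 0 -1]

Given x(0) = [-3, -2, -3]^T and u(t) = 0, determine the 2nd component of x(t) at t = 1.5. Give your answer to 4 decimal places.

det(sI - A) = s^3 - (tr A)s^2 + (M11 + M22 + M33)s - det A, where Mii is the 2×2 principal minor of A obtained by deleting row i and column i.
tr A = (-2) + (-3) + (-1) = -6; M11 = (-3)·(-1) - 4·0 = 3 - 0 = 3; M22 = (-2)·(-1) - (-2)·0 = 2 - 0 = 2; M33 = (-2)·(-3) - 0·2 = 6 - 0 = 6; sum of minors = 11.
det A = (-2)·((-3)·(-1) - 4·0) - 0·(2·(-1) - 4·0) + (-2)·(2·0 - (-3)·0) = (-2)·3 - 0·(-2) + (-2)·0 = -6.
So p(s) = det(sI - A) = s^3 + 6s^2 + 11s + 6.
Rational-root test: any integer root divides 6. Testing small divisors, s = -1 works: p(-1) = -1 + 6 + (-11) + 6 = 0, so (s + 1) is a factor.
Dividing, p(s) = (s + 1)(s^2 + 5s + 6).
Factor s^2 + 5s + 6: two numbers with sum -5 and product 6 are -2 and -3, so s^2 + 5s + 6 = (s + 2)(s + 3).
Hence p(s) = (s + 1) (s + 2) (s + 3), with roots -3, -2, -1.
The eigenvalues -3, -2, -1 are distinct and real, so A is diagonalisable and x(t) = e^{At} x(0) = V diag(e^{λ_i t}) V^{-1} x(0), where the columns of V are the eigenvectors.
λ = -3: A - (-3)I = [[1, 0, -2], [2, 0, 4], [0, 0, 2]]. v must be orthogonal to every row; (row 1) × (row 2) = [0, -8, 0], so take v_1 = [0, 1, 0]^T.
λ = -2: A - (-2)I = [[0, 0, -2], [2, -1, 4], [0, 0, 1]]. v must be orthogonal to every row; (row 1) × (row 2) = [-2, -4, 0], so take v_2 = [1, 2, 0]^T.
λ = -1: A - (-1)I = [[-1, 0, -2], [2, -2, 4], [0, 0, 0]]. v must be orthogonal to every row; (row 1) × (row 2) = [-4, 0, 2], so take v_3 = [-2, 0, 1]^T.
V = [v_1 v_2 v_3] = [[0, 1, -2], [1, 2, 0], [0, 0, 1]] has det V = -1, so V^{-1} = adj(V)/det V = [[-2, 1, -4], [1, 0, 2], [0, 0, 1]].
Modal coordinates z(0) = V^{-1} x(0): (-2)·(-3) + 1·(-2) + (-4)·(-3) = 16; 1·(-3) + 0·(-2) + 2·(-3) = -9; 0·(-3) + 0·(-2) + 1·(-3) = -3; so z(0) = [16, -9, -3]^T.
x_2(t) = Σ_i (v_i)_2 · z_i(0) · e^{λ_i t} (row 2 of V times the modal terms).
x_2(1.5) = 1·16·e^{-3·1.5} + 2·(-9)·e^{-2·1.5} + 0·(-3)·e^{-1·1.5} = 16·0.011109 + (-18)·0.049787 + 0·0.223130 = -0.7184.

-0.7184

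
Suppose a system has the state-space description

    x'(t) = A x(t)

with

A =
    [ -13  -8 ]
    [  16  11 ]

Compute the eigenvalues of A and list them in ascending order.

det(sI - A) = s^2 - (tr A)s + det A, with tr A = (-13) + 11 = -2 and det A = (-13)·11 - (-8)·16 = -143 - (-128) = -15.
So p(s) = det(sI - A) = s^2 + 2s - 15.
Factor s^2 + 2s - 15: two numbers with sum -2 and product -15 are 3 and -5, so s^2 + 2s - 15 = (s - 3)(s + 5).
Hence p(s) = (s - 3) (s + 5), with roots -5, 3.
At least one eigenvalue has non-negative real part, so the system is not asymptotically stable.

-5, 3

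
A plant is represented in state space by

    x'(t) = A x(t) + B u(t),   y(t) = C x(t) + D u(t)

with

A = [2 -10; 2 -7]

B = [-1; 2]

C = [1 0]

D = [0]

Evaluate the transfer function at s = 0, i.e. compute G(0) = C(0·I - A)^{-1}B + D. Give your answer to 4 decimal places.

G(0) = C(-A)^{-1}B + D = -C A^{-1} B + D.
det A = 6, so A^{-1} = (1/6)·adj(A) = [[-7/6, 5/3], [-1/3, 1/3]]
A^{-1} B = [9/2, 1]^T
C A^{-1} B = 9/2
G(0) = D - C A^{-1} B = 0 - (9/2) = -9/2 ≈ -4.5000

-4.5000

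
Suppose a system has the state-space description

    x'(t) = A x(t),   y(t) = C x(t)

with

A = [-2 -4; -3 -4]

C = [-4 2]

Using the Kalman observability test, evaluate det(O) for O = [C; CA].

-36

CA = [[2, 8]]
Observability matrix O = [C; CA] = [[-4, 2], [2, 8]]
det(O) = (-4)·8 - 2·2 = -32 - 4 = -36
Since det(O) ≠ 0, rank(O) = 2 and the system is completely observable.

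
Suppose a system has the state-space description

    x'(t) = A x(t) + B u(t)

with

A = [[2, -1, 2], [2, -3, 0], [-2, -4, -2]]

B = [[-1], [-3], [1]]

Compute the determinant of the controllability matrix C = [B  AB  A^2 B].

AB = [[3], [7], [12]]
A^2B = [[23], [-15], [-58]]
Controllability matrix C = [B  AB  A^2B] = [[-1, 3, 23], [-3, 7, -15], [1, 12, -58]]
Expanding along the first row, det(C) = (-1)·(7·(-58) - (-15)·12) - 3·((-3)·(-58) - (-15)·1) + 23·((-3)·12 - 7·1) = (-1)·(-226) - 3·189 + 23·(-43) = -1330
Since det(C) ≠ 0, rank(C) = 3 and the system is completely controllable.

-1330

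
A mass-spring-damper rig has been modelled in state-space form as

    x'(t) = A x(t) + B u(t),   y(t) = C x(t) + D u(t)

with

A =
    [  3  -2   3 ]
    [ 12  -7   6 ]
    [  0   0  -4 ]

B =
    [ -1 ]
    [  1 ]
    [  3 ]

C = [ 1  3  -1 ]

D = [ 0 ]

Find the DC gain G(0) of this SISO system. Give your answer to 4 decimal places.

G(0) = C(-A)^{-1}B + D = -C A^{-1} B + D.
det A = -12, so A^{-1} = (1/-12)·adj(A) = [[-7/3, 2/3, -3/4], [-4, 1, -3/2], [0, 0, -1/4]]
A^{-1} B = [3/4, 1/2, -3/4]^T
C A^{-1} B = 3
G(0) = D - C A^{-1} B = 0 - (3) = -3

-3.0000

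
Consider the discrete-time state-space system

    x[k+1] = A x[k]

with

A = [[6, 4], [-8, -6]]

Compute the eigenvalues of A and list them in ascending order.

det(zI - A) = z^2 - (tr A)z + det A, with tr A = 6 + (-6) = 0 and det A = 6·(-6) - 4·(-8) = -36 - (-32) = -4.
So p(z) = det(zI - A) = z^2 - 4.
Factor z^2 - 4: two numbers with sum 0 and product -4 are 2 and -2, so z^2 - 4 = (z - 2)(z + 2).
Hence p(z) = (z - 2) (z + 2), with roots -2, 2.

-2, 2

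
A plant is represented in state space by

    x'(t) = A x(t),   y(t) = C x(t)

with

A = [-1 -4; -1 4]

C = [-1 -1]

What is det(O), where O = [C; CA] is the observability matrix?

CA = [[2, 0]]
Observability matrix O = [C; CA] = [[-1, -1], [2, 0]]
det(O) = (-1)·0 - (-1)·2 = 0 - (-2) = 2
Since det(O) ≠ 0, rank(O) = 2 and the system is completely observable.

2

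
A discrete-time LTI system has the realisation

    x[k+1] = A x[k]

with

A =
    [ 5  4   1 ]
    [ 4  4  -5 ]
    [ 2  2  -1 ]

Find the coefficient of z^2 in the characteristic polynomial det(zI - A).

Expand det(zI - A) for the 3×3 matrix.
p(z) = z^3 - 8z^2 + 3z - 6.
(Check: constant term = det(-A) = (-1)^3 det A = -6; coefficient of z^2 = -tr A = -8.)
The coefficient of z^2 is -8.

-8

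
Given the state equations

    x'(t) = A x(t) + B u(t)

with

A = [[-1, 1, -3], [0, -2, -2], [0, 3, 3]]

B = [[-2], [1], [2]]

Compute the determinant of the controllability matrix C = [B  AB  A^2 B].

AB = [[-3], [-6], [9]]
A^2B = [[-30], [-6], [9]]
Controllability matrix C = [B  AB  A^2B] = [[-2, -3, -30], [1, -6, -6], [2, 9, 9]]
Expanding along the first row, det(C) = (-2)·((-6)·9 - (-6)·9) - (-3)·(1·9 - (-6)·2) + (-30)·(1·9 - (-6)·2) = (-2)·0 - (-3)·21 + (-30)·21 = -567
Since det(C) ≠ 0, rank(C) = 3 and the system is completely controllable.

-567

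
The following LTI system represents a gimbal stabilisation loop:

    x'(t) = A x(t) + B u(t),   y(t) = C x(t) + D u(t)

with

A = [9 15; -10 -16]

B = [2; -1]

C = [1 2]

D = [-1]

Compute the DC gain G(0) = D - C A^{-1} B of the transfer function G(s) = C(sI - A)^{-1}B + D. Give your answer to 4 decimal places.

-1.8333

G(0) = C(-A)^{-1}B + D = -C A^{-1} B + D.
det A = 6, so A^{-1} = (1/6)·adj(A) = [[-8/3, -5/2], [5/3, 3/2]]
A^{-1} B = [-17/6, 11/6]^T
C A^{-1} B = 5/6
G(0) = D - C A^{-1} B = -1 - (5/6) = -11/6 ≈ -1.8333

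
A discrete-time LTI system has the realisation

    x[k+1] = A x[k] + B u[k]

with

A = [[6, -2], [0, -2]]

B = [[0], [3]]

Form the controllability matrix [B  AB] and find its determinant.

18

AB = [[-6], [-6]]
Controllability matrix C = [B  AB] = [[0, -6], [3, -6]]
det(C) = 0·(-6) - (-6)·3 = 0 - (-18) = 18
Since det(C) ≠ 0, rank(C) = 2 and the system is completely controllable.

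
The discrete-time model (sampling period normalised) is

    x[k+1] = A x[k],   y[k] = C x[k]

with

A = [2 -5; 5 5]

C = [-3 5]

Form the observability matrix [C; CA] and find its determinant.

-215

CA = [[19, 40]]
Observability matrix O = [C; CA] = [[-3, 5], [19, 40]]
det(O) = (-3)·40 - 5·19 = -120 - 95 = -215
Since det(O) ≠ 0, rank(O) = 2 and the system is completely observable.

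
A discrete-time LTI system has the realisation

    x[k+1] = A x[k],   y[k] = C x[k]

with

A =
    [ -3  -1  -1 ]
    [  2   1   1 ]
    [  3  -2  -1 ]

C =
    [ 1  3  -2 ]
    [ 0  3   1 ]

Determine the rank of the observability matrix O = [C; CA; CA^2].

3

CA = [[-3, 6, 4], [9, 1, 2]]
CA^2 = [[33, 1, 5], [-19, -12, -10]]
Observability matrix O = [C; CA; CA^2] = [[1, 3, -2], [0, 3, 1], [-3, 6, 4], [9, 1, 2], [33, 1, 5], [-19, -12, -10]]
Take the 3×3 submatrix of O formed by rows 1, 2, 3: [[1, 3, -2], [0, 3, 1], [-3, 6, 4]]. Its determinant is 1·(3·4 - 1·6) - 3·(0·4 - 1·(-3)) + (-2)·(0·6 - 3·(-3)) = 1·6 - 3·3 + (-2)·9 = -21 ≠ 0.
So rank(O) ≥ 3; since O has 3 columns, rank(O) = 3.
rank(O) = 3 = n, so the pair (A, C) is completely observable.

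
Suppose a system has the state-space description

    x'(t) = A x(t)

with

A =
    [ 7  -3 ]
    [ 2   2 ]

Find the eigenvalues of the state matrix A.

det(sI - A) = s^2 - (tr A)s + det A, with tr A = 7 + 2 = 9 and det A = 7·2 - (-3)·2 = 14 - (-6) = 20.
So p(s) = det(sI - A) = s^2 - 9s + 20.
Factor s^2 - 9s + 20: two numbers with sum 9 and product 20 are 5 and 4, so s^2 - 9s + 20 = (s - 5)(s - 4).
Hence p(s) = (s - 5) (s - 4), with roots 4, 5.
At least one eigenvalue has non-negative real part, so the system is not asymptotically stable.

4, 5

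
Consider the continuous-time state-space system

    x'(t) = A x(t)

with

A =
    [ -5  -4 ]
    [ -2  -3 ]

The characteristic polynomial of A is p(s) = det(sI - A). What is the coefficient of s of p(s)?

8

For a 2×2 matrix, det(sI - A) = s^2 - (tr A)s + det A.
tr A = -8, det A = 7.
So p(s) = s^2 + 8s + 7.
The coefficient of s is 8.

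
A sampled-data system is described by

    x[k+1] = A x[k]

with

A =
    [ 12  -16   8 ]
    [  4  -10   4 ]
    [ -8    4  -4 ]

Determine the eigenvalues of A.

-4, -2, 4

det(zI - A) = z^3 - (tr A)z^2 + (M11 + M22 + M33)z - det A, where Mii is the 2×2 principal minor of A obtained by deleting row i and column i.
tr A = 12 + (-10) + (-4) = -2; M11 = (-10)·(-4) - 4·4 = 40 - 16 = 24; M22 = 12·(-4) - 8·(-8) = -48 - (-64) = 16; M33 = 12·(-10) - (-16)·4 = -120 - (-64) = -56; sum of minors = -16.
det A = 12·((-10)·(-4) - 4·4) - (-16)·(4·(-4) - 4·(-8)) + 8·(4·4 - (-10)·(-8)) = 12·24 - (-16)·16 + 8·(-64) = 32.
So p(z) = det(zI - A) = z^3 + 2z^2 - 16z - 32.
Rational-root test: any integer root divides -32. Testing small divisors, z = -2 works: p(-2) = -8 + 8 + 32 + (-32) = 0, so (z + 2) is a factor.
Dividing, p(z) = (z + 2)(z^2 - 16).
Factor z^2 - 16: two numbers with sum 0 and product -16 are 4 and -4, so z^2 - 16 = (z - 4)(z + 4).
Hence p(z) = (z - 4) (z + 2) (z + 4), with roots -4, -2, 4.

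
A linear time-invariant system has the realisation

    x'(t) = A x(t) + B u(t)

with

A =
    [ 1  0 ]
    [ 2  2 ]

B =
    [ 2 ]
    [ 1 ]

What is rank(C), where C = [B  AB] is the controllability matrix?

AB = [[2], [6]]
Controllability matrix C = [B  AB] = [[2, 2], [1, 6]]
det(C) = 2·6 - 2·1 = 12 - 2 = 10 ≠ 0, so rank(C) = 2.
rank(C) = 2 = n, so the pair (A, B) is completely controllable.

2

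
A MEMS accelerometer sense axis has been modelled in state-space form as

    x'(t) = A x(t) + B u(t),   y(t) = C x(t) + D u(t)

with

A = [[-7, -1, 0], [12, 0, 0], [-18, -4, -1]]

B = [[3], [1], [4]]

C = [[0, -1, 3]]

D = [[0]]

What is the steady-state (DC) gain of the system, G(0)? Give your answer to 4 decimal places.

-30.0833

G(0) = C(-A)^{-1}B + D = -C A^{-1} B + D.
det A = -12, so A^{-1} = (1/-12)·adj(A) = [[0, 1/12, 0], [-1, -7/12, 0], [4, 5/6, -1]]
A^{-1} B = [1/12, -43/12, 53/6]^T
C A^{-1} B = 361/12
G(0) = D - C A^{-1} B = 0 - (361/12) = -361/12 ≈ -30.0833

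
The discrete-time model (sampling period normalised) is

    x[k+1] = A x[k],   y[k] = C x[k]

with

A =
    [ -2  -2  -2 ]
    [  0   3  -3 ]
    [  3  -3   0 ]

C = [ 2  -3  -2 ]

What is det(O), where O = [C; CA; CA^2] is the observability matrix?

-2979

CA = [[-10, -7, 5]]
CA^2 = [[35, -16, 41]]
Observability matrix O = [C; CA; CA^2] = [[2, -3, -2], [-10, -7, 5], [35, -16, 41]]
Expanding along the first row, det(O) = 2·((-7)·41 - 5·(-16)) - (-3)·((-10)·41 - 5·35) + (-2)·((-10)·(-16) - (-7)·35) = 2·(-207) - (-3)·(-585) + (-2)·405 = -2979
Since det(O) ≠ 0, rank(O) = 3 and the system is completely observable.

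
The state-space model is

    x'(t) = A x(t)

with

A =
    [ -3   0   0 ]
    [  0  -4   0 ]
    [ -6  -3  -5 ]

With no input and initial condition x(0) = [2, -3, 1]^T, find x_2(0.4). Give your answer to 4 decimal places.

det(sI - A) = s^3 - (tr A)s^2 + (M11 + M22 + M33)s - det A, where Mii is the 2×2 principal minor of A obtained by deleting row i and column i.
tr A = (-3) + (-4) + (-5) = -12; M11 = (-4)·(-5) - 0·(-3) = 20 - 0 = 20; M22 = (-3)·(-5) - 0·(-6) = 15 - 0 = 15; M33 = (-3)·(-4) - 0·0 = 12 - 0 = 12; sum of minors = 47.
det A = (-3)·((-4)·(-5) - 0·(-3)) - 0·(0·(-5) - 0·(-6)) + 0·(0·(-3) - (-4)·(-6)) = (-3)·20 - 0·0 + 0·(-24) = -60.
So p(s) = det(sI - A) = s^3 + 12s^2 + 47s + 60.
Rational-root test: any integer root divides 60. Testing small divisors, s = -3 works: p(-3) = -27 + 108 + (-141) + 60 = 0, so (s + 3) is a factor.
Dividing, p(s) = (s + 3)(s^2 + 9s + 20).
Factor s^2 + 9s + 20: two numbers with sum -9 and product 20 are -4 and -5, so s^2 + 9s + 20 = (s + 4)(s + 5).
Hence p(s) = (s + 3) (s + 4) (s + 5), with roots -5, -4, -3.
The eigenvalues -5, -4, -3 are distinct and real, so A is diagonalisable and x(t) = e^{At} x(0) = V diag(e^{λ_i t}) V^{-1} x(0), where the columns of V are the eigenvectors.
λ = -5: A - (-5)I = [[2, 0, 0], [0, 1, 0], [-6, -3, 0]]. v must be orthogonal to every row; (row 1) × (row 2) = [0, 0, 2], so take v_1 = [0, 0, 1]^T.
λ = -4: A - (-4)I = [[1, 0, 0], [0, 0, 0], [-6, -3, -1]]. v must be orthogonal to every row; (row 1) × (row 3) = [0, 1, -3], so take v_2 = [0, 1, -3]^T.
λ = -3: A - (-3)I = [[0, 0, 0], [0, -1, 0], [-6, -3, -2]]. v must be orthogonal to every row; (row 2) × (row 3) = [2, 0, -6], so take v_3 = [-1, 0, 3]^T.
V = [v_1 v_2 v_3] = [[0, 0, -1], [0, 1, 0], [1, -3, 3]] has det V = 1, so V^{-1} = adj(V)/det V = [[3, 3, 1], [0, 1, 0], [-1, 0, 0]].
Modal coordinates z(0) = V^{-1} x(0): 3·2 + 3·(-3) + 1·1 = -2; 0·2 + 1·(-3) + 0·1 = -3; (-1)·2 + 0·(-3) + 0·1 = -2; so z(0) = [-2, -3, -2]^T.
x_2(t) = Σ_i (v_i)_2 · z_i(0) · e^{λ_i t} (row 2 of V times the modal terms).
x_2(0.4) = 0·(-2)·e^{-5·0.4} + 1·(-3)·e^{-4·0.4} + 0·(-2)·e^{-3·0.4} = 0·0.135335 + (-3)·0.201897 + 0·0.301194 = -0.6057.

-0.6057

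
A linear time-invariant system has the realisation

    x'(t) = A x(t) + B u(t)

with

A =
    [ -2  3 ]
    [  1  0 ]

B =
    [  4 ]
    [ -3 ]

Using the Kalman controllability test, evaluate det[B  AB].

-35

AB = [[-17], [4]]
Controllability matrix C = [B  AB] = [[4, -17], [-3, 4]]
det(C) = 4·4 - (-17)·(-3) = 16 - 51 = -35
Since det(C) ≠ 0, rank(C) = 2 and the system is completely controllable.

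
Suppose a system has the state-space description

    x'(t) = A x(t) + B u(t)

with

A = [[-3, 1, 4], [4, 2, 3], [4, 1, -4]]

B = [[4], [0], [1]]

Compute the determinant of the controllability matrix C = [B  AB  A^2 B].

AB = [[-8], [19], [12]]
A^2B = [[91], [42], [-61]]
Controllability matrix C = [B  AB  A^2B] = [[4, -8, 91], [0, 19, 42], [1, 12, -61]]
Expanding along the first row, det(C) = 4·(19·(-61) - 42·12) - (-8)·(0·(-61) - 42·1) + 91·(0·12 - 19·1) = 4·(-1663) - (-8)·(-42) + 91·(-19) = -8717
Since det(C) ≠ 0, rank(C) = 3 and the system is completely controllable.

-8717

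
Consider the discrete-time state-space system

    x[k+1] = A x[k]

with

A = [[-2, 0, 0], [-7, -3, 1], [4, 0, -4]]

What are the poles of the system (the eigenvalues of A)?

det(zI - A) = z^3 - (tr A)z^2 + (M11 + M22 + M33)z - det A, where Mii is the 2×2 principal minor of A obtained by deleting row i and column i.
tr A = (-2) + (-3) + (-4) = -9; M11 = (-3)·(-4) - 1·0 = 12 - 0 = 12; M22 = (-2)·(-4) - 0·4 = 8 - 0 = 8; M33 = (-2)·(-3) - 0·(-7) = 6 - 0 = 6; sum of minors = 26.
det A = (-2)·((-3)·(-4) - 1·0) - 0·((-7)·(-4) - 1·4) + 0·((-7)·0 - (-3)·4) = (-2)·12 - 0·24 + 0·12 = -24.
So p(z) = det(zI - A) = z^3 + 9z^2 + 26z + 24.
Rational-root test: any integer root divides 24. Testing small divisors, z = -2 works: p(-2) = -8 + 36 + (-52) + 24 = 0, so (z + 2) is a factor.
Dividing, p(z) = (z + 2)(z^2 + 7z + 12).
Factor z^2 + 7z + 12: two numbers with sum -7 and product 12 are -3 and -4, so z^2 + 7z + 12 = (z + 3)(z + 4).
Hence p(z) = (z + 2) (z + 3) (z + 4), with roots -4, -3, -2.

-4, -3, -2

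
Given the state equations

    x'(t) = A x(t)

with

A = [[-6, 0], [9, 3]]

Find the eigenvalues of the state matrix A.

-6, 3

det(sI - A) = s^2 - (tr A)s + det A, with tr A = (-6) + 3 = -3 and det A = (-6)·3 - 0·9 = -18 - 0 = -18.
So p(s) = det(sI - A) = s^2 + 3s - 18.
Factor s^2 + 3s - 18: two numbers with sum -3 and product -18 are 3 and -6, so s^2 + 3s - 18 = (s - 3)(s + 6).
Hence p(s) = (s - 3) (s + 6), with roots -6, 3.
At least one eigenvalue has non-negative real part, so the system is not asymptotically stable.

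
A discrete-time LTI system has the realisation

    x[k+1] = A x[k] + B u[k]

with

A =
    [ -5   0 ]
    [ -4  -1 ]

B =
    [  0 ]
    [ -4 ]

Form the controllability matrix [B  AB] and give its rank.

1

AB = [[0], [4]]
Controllability matrix C = [B  AB] = [[0, 0], [-4, 4]]
Every column of C is a scalar multiple of column 1 = [0, -4] (multipliers 1, -1), so the columns span a one-dimensional space.
C ≠ 0, hence rank(C) = 1.
rank(C) = 1 < n = 2, so the pair (A, B) is not completely controllable.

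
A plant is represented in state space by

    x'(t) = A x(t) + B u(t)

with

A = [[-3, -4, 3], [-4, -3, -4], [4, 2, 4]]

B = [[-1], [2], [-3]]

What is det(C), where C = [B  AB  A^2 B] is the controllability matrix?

AB = [[-14], [10], [-12]]
A^2B = [[-34], [74], [-84]]
Controllability matrix C = [B  AB  A^2B] = [[-1, -14, -34], [2, 10, 74], [-3, -12, -84]]
Expanding along the first row, det(C) = (-1)·(10·(-84) - 74·(-12)) - (-14)·(2·(-84) - 74·(-3)) + (-34)·(2·(-12) - 10·(-3)) = (-1)·48 - (-14)·54 + (-34)·6 = 504
Since det(C) ≠ 0, rank(C) = 3 and the system is completely controllable.

504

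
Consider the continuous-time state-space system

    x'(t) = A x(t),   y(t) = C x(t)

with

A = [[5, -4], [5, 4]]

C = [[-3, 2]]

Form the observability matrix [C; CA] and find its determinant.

-50

CA = [[-5, 20]]
Observability matrix O = [C; CA] = [[-3, 2], [-5, 20]]
det(O) = (-3)·20 - 2·(-5) = -60 - (-10) = -50
Since det(O) ≠ 0, rank(O) = 2 and the system is completely observable.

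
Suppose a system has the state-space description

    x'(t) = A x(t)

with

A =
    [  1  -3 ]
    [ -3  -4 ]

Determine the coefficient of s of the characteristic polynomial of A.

3

For a 2×2 matrix, det(sI - A) = s^2 - (tr A)s + det A.
tr A = -3, det A = -13.
So p(s) = s^2 + 3s - 13.
The coefficient of s is 3.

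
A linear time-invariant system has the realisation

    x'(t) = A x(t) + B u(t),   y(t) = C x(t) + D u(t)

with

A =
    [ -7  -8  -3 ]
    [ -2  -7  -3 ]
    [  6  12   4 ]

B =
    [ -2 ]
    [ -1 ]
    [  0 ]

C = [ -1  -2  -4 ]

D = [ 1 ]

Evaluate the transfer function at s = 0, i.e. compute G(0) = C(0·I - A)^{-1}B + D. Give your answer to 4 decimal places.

9.0000

G(0) = C(-A)^{-1}B + D = -C A^{-1} B + D.
det A = -30, so A^{-1} = (1/-30)·adj(A) = [[-4/15, 2/15, -1/10], [1/3, 1/3, 1/2], [-3/5, -6/5, -11/10]]
A^{-1} B = [2/5, -1, 12/5]^T
C A^{-1} B = -8
G(0) = D - C A^{-1} B = 1 - (-8) = 9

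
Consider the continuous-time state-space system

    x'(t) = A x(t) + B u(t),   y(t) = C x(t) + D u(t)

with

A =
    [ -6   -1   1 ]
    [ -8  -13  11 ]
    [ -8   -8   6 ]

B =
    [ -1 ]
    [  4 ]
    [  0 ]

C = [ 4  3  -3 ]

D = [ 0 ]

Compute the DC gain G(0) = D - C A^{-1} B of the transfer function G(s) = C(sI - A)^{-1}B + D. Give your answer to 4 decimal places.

G(0) = C(-A)^{-1}B + D = -C A^{-1} B + D.
det A = -60, so A^{-1} = (1/-60)·adj(A) = [[-1/6, 1/30, -1/30], [2/3, 7/15, -29/30], [2/3, 2/3, -7/6]]
A^{-1} B = [3/10, 6/5, 2]^T
C A^{-1} B = -6/5
G(0) = D - C A^{-1} B = 0 - (-6/5) = 6/5 ≈ 1.2000

1.2000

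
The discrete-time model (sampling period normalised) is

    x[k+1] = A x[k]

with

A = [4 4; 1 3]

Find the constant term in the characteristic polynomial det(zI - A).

8

For a 2×2 matrix, det(zI - A) = z^2 - (tr A)z + det A.
tr A = 7, det A = 8.
So p(z) = z^2 - 7z + 8.
The constant term is 8.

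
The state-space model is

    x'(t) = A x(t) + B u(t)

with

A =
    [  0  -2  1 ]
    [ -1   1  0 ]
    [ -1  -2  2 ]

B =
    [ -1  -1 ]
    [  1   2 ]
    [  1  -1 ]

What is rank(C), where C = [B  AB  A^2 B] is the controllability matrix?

AB = [[-1, -5], [2, 3], [1, -5]]
A^2B = [[-3, -11], [3, 8], [-1, -11]]
Controllability matrix C = [B  AB  A^2B] = [[-1, -1, -1, -5, -3, -11], [1, 2, 2, 3, 3, 8], [1, -1, 1, -5, -1, -11]]
Take the 3×3 submatrix of C formed by columns 1, 2, 3: [[-1, -1, -1], [1, 2, 2], [1, -1, 1]]. Its determinant is (-1)·(2·1 - 2·(-1)) - (-1)·(1·1 - 2·1) + (-1)·(1·(-1) - 2·1) = (-1)·4 - (-1)·(-1) + (-1)·(-3) = -2 ≠ 0.
So rank(C) ≥ 3; since C has 3 rows, rank(C) = 3.
rank(C) = 3 = n, so the pair (A, B) is completely controllable.

3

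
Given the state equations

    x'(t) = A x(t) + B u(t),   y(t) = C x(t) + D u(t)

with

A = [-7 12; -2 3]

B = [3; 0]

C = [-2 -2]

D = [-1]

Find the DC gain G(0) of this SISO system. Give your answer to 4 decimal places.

G(0) = C(-A)^{-1}B + D = -C A^{-1} B + D.
det A = 3, so A^{-1} = (1/3)·adj(A) = [[1, -4], [2/3, -7/3]]
A^{-1} B = [3, 2]^T
C A^{-1} B = -10
G(0) = D - C A^{-1} B = -1 - (-10) = 9

9.0000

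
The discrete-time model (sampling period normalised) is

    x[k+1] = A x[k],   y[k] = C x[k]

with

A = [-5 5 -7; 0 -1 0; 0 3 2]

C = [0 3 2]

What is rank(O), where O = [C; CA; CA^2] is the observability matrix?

2

CA = [[0, 3, 4]]
CA^2 = [[0, 9, 8]]
Observability matrix O = [C; CA; CA^2] = [[0, 3, 2], [0, 3, 4], [0, 9, 8]]
Column 1 of O is identically zero, so rank(O) ≤ 2.
The 2×2 minor from rows 1, 2, columns 2, 3 is 3·4 - 2·3 = 12 - 6 = 6 ≠ 0, so rank(O) = 2.
rank(O) = 2 < n = 3, so the pair (A, C) is not completely observable.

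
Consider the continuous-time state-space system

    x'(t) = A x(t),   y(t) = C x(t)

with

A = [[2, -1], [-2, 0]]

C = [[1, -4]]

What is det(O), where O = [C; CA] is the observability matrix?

39

CA = [[10, -1]]
Observability matrix O = [C; CA] = [[1, -4], [10, -1]]
det(O) = 1·(-1) - (-4)·10 = -1 - (-40) = 39
Since det(O) ≠ 0, rank(O) = 2 and the system is completely observable.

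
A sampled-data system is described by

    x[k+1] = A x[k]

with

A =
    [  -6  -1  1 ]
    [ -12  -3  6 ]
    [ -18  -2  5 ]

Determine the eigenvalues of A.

det(zI - A) = z^3 - (tr A)z^2 + (M11 + M22 + M33)z - det A, where Mii is the 2×2 principal minor of A obtained by deleting row i and column i.
tr A = (-6) + (-3) + 5 = -4; M11 = (-3)·5 - 6·(-2) = -15 - (-12) = -3; M22 = (-6)·5 - 1·(-18) = -30 - (-18) = -12; M33 = (-6)·(-3) - (-1)·(-12) = 18 - 12 = 6; sum of minors = -9.
det A = (-6)·((-3)·5 - 6·(-2)) - (-1)·((-12)·5 - 6·(-18)) + 1·((-12)·(-2) - (-3)·(-18)) = (-6)·(-3) - (-1)·48 + 1·(-30) = 36.
So p(z) = det(zI - A) = z^3 + 4z^2 - 9z - 36.
Rational-root test: any integer root divides -36. Testing small divisors, z = -3 works: p(-3) = -27 + 36 + 27 + (-36) = 0, so (z + 3) is a factor.
Dividing, p(z) = (z + 3)(z^2 + z - 12).
Factor z^2 + z - 12: two numbers with sum -1 and product -12 are 3 and -4, so z^2 + z - 12 = (z - 3)(z + 4).
Hence p(z) = (z - 3) (z + 3) (z + 4), with roots -4, -3, 3.

-4, -3, 3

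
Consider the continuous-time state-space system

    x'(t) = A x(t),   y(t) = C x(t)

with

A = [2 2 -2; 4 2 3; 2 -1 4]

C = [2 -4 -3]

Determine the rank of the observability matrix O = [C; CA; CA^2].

3

CA = [[-18, -1, -28]]
CA^2 = [[-96, -10, -79]]
Observability matrix O = [C; CA; CA^2] = [[2, -4, -3], [-18, -1, -28], [-96, -10, -79]]
det(O) = 2·((-1)·(-79) - (-28)·(-10)) - (-4)·((-18)·(-79) - (-28)·(-96)) + (-3)·((-18)·(-10) - (-1)·(-96)) = 2·(-201) - (-4)·(-1266) + (-3)·84 = -5718 ≠ 0, so rank(O) = 3.
rank(O) = 3 = n, so the pair (A, C) is completely observable.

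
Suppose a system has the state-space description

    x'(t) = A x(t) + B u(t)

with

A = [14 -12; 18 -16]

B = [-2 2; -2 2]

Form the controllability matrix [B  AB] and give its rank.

1

AB = [[-4, 4], [-4, 4]]
Controllability matrix C = [B  AB] = [[-2, 2, -4, 4], [-2, 2, -4, 4]]
Every column of C is a scalar multiple of column 1 = [-2, -2] (multipliers 1, -1, 2, -2), so the columns span a one-dimensional space.
C ≠ 0, hence rank(C) = 1.
rank(C) = 1 < n = 2, so the pair (A, B) is not completely controllable.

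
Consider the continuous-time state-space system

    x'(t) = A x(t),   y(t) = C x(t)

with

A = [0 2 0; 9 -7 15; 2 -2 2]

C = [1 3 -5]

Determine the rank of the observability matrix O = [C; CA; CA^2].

CA = [[17, -9, 35]]
CA^2 = [[-11, 27, -65]]
Observability matrix O = [C; CA; CA^2] = [[1, 3, -5], [17, -9, 35], [-11, 27, -65]]
The columns c1, c2, c3 of O are linearly dependent: -c1 + 2·c2 + c3 = 0 (check each entry), so rank(O) ≤ 2.
The 2×2 minor from rows 1, 2, columns 1, 2 is 1·(-9) - 3·17 = -9 - 51 = -60 ≠ 0, so rank(O) = 2.
rank(O) = 2 < n = 3, so the pair (A, C) is not completely observable.

2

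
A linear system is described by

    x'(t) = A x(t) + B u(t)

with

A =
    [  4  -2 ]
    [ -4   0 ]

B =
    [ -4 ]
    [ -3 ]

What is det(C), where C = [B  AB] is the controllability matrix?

-94

AB = [[-10], [16]]
Controllability matrix C = [B  AB] = [[-4, -10], [-3, 16]]
det(C) = (-4)·16 - (-10)·(-3) = -64 - 30 = -94
Since det(C) ≠ 0, rank(C) = 2 and the system is completely controllable.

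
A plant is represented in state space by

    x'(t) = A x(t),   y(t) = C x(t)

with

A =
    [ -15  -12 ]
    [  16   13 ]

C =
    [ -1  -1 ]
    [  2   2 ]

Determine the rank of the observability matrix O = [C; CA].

1

CA = [[-1, -1], [2, 2]]
Observability matrix O = [C; CA] = [[-1, -1], [2, 2], [-1, -1], [2, 2]]
Every row of O is a scalar multiple of row 1 = [-1, -1] (multipliers 1, -2, 1, -2), so the rows span a one-dimensional space.
O ≠ 0, hence rank(O) = 1.
rank(O) = 1 < n = 2, so the pair (A, C) is not completely observable.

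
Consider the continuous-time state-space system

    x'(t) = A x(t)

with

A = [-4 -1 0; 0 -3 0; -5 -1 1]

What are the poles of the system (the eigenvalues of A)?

det(sI - A) = s^3 - (tr A)s^2 + (M11 + M22 + M33)s - det A, where Mii is the 2×2 principal minor of A obtained by deleting row i and column i.
tr A = (-4) + (-3) + 1 = -6; M11 = (-3)·1 - 0·(-1) = -3 - 0 = -3; M22 = (-4)·1 - 0·(-5) = -4 - 0 = -4; M33 = (-4)·(-3) - (-1)·0 = 12 - 0 = 12; sum of minors = 5.
det A = (-4)·((-3)·1 - 0·(-1)) - (-1)·(0·1 - 0·(-5)) + 0·(0·(-1) - (-3)·(-5)) = (-4)·(-3) - (-1)·0 + 0·(-15) = 12.
So p(s) = det(sI - A) = s^3 + 6s^2 + 5s - 12.
Rational-root test: any integer root divides -12. Testing small divisors, s = 1 works: p(1) = 1 + 6 + 5 + (-12) = 0, so (s - 1) is a factor.
Dividing, p(s) = (s - 1)(s^2 + 7s + 12).
Factor s^2 + 7s + 12: two numbers with sum -7 and product 12 are -3 and -4, so s^2 + 7s + 12 = (s + 3)(s + 4).
Hence p(s) = (s - 1) (s + 3) (s + 4), with roots -4, -3, 1.
At least one eigenvalue has non-negative real part, so the system is not asymptotically stable.

-4, -3, 1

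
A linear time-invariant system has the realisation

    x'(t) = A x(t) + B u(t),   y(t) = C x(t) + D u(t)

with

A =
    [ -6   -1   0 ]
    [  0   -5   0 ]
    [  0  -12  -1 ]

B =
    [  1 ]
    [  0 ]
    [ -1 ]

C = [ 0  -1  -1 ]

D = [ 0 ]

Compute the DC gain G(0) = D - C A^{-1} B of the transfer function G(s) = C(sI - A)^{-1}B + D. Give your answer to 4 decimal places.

1.0000

G(0) = C(-A)^{-1}B + D = -C A^{-1} B + D.
det A = -30, so A^{-1} = (1/-30)·adj(A) = [[-1/6, 1/30, 0], [0, -1/5, 0], [0, 12/5, -1]]
A^{-1} B = [-1/6, 0, 1]^T
C A^{-1} B = -1
G(0) = D - C A^{-1} B = 0 - (-1) = 1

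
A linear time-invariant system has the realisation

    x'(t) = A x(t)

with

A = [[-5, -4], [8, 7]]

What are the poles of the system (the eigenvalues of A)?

det(sI - A) = s^2 - (tr A)s + det A, with tr A = (-5) + 7 = 2 and det A = (-5)·7 - (-4)·8 = -35 - (-32) = -3.
So p(s) = det(sI - A) = s^2 - 2s - 3.
Factor s^2 - 2s - 3: two numbers with sum 2 and product -3 are 3 and -1, so s^2 - 2s - 3 = (s - 3)(s + 1).
Hence p(s) = (s - 3) (s + 1), with roots -1, 3.
At least one eigenvalue has non-negative real part, so the system is not asymptotically stable.

-1, 3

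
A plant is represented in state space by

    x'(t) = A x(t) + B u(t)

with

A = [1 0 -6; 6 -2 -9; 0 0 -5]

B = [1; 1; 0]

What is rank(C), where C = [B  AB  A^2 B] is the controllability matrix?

AB = [[1], [4], [0]]
A^2B = [[1], [-2], [0]]
Controllability matrix C = [B  AB  A^2B] = [[1, 1, 1], [1, 4, -2], [0, 0, 0]]
Row 3 of C is identically zero, so rank(C) ≤ 2.
The 2×2 minor from rows 1, 2, columns 1, 2 is 1·4 - 1·1 = 4 - 1 = 3 ≠ 0, so rank(C) = 2.
rank(C) = 2 < n = 3, so the pair (A, B) is not completely controllable.

2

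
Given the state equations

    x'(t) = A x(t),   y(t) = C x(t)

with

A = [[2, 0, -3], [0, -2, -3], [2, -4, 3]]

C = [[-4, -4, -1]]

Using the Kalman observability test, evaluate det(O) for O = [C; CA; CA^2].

-16752

CA = [[-10, 12, 21]]
CA^2 = [[22, -108, 57]]
Observability matrix O = [C; CA; CA^2] = [[-4, -4, -1], [-10, 12, 21], [22, -108, 57]]
Expanding along the first row, det(O) = (-4)·(12·57 - 21·(-108)) - (-4)·((-10)·57 - 21·22) + (-1)·((-10)·(-108) - 12·22) = (-4)·2952 - (-4)·(-1032) + (-1)·816 = -16752
Since det(O) ≠ 0, rank(O) = 3 and the system is completely observable.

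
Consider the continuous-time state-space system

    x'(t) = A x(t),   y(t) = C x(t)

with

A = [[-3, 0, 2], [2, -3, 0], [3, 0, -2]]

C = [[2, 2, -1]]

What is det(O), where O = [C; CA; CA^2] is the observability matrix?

44

CA = [[-5, -6, 6]]
CA^2 = [[21, 18, -22]]
Observability matrix O = [C; CA; CA^2] = [[2, 2, -1], [-5, -6, 6], [21, 18, -22]]
Expanding along the first row, det(O) = 2·((-6)·(-22) - 6·18) - 2·((-5)·(-22) - 6·21) + (-1)·((-5)·18 - (-6)·21) = 2·24 - 2·(-16) + (-1)·36 = 44
Since det(O) ≠ 0, rank(O) = 3 and the system is completely observable.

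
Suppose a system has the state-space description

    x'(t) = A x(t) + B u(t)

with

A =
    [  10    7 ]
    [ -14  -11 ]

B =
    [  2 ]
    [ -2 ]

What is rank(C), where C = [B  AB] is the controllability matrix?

AB = [[6], [-6]]
Controllability matrix C = [B  AB] = [[2, 6], [-2, -6]]
Every column of C is a scalar multiple of column 1 = [2, -2] (multipliers 1, 3), so the columns span a one-dimensional space.
C ≠ 0, hence rank(C) = 1.
rank(C) = 1 < n = 2, so the pair (A, B) is not completely controllable.

1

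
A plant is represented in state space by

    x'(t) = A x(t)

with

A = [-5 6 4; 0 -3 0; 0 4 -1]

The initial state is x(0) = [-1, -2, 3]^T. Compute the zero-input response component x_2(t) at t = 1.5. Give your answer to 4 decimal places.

det(sI - A) = s^3 - (tr A)s^2 + (M11 + M22 + M33)s - det A, where Mii is the 2×2 principal minor of A obtained by deleting row i and column i.
tr A = (-5) + (-3) + (-1) = -9; M11 = (-3)·(-1) - 0·4 = 3 - 0 = 3; M22 = (-5)·(-1) - 4·0 = 5 - 0 = 5; M33 = (-5)·(-3) - 6·0 = 15 - 0 = 15; sum of minors = 23.
det A = (-5)·((-3)·(-1) - 0·4) - 6·(0·(-1) - 0·0) + 4·(0·4 - (-3)·0) = (-5)·3 - 6·0 + 4·0 = -15.
So p(s) = det(sI - A) = s^3 + 9s^2 + 23s + 15.
Rational-root test: any integer root divides 15. Testing small divisors, s = -1 works: p(-1) = -1 + 9 + (-23) + 15 = 0, so (s + 1) is a factor.
Dividing, p(s) = (s + 1)(s^2 + 8s + 15).
Factor s^2 + 8s + 15: two numbers with sum -8 and product 15 are -3 and -5, so s^2 + 8s + 15 = (s + 3)(s + 5).
Hence p(s) = (s + 1) (s + 3) (s + 5), with roots -5, -3, -1.
The eigenvalues -5, -3, -1 are distinct and real, so A is diagonalisable and x(t) = e^{At} x(0) = V diag(e^{λ_i t}) V^{-1} x(0), where the columns of V are the eigenvectors.
λ = -5: A - (-5)I = [[0, 6, 4], [0, 2, 0], [0, 4, 4]]. v must be orthogonal to every row; (row 1) × (row 2) = [-8, 0, 0], so take v_1 = [1, 0, 0]^T.
λ = -3: A - (-3)I = [[-2, 6, 4], [0, 0, 0], [0, 4, 2]]. v must be orthogonal to every row; (row 1) × (row 3) = [-4, 4, -8], so take v_2 = [-1, 1, -2]^T.
λ = -1: A - (-1)I = [[-4, 6, 4], [0, -2, 0], [0, 4, 0]]. v must be orthogonal to every row; (row 1) × (row 2) = [8, 0, 8], so take v_3 = [1, 0, 1]^T.
V = [v_1 v_2 v_3] = [[1, -1, 1], [0, 1, 0], [0, -2, 1]] has det V = 1, so V^{-1} = adj(V)/det V = [[1, -1, -1], [0, 1, 0], [0, 2, 1]].
Modal coordinates z(0) = V^{-1} x(0): 1·(-1) + (-1)·(-2) + (-1)·3 = -2; 0·(-1) + 1·(-2) + 0·3 = -2; 0·(-1) + 2·(-2) + 1·3 = -1; so z(0) = [-2, -2, -1]^T.
x_2(t) = Σ_i (v_i)_2 · z_i(0) · e^{λ_i t} (row 2 of V times the modal terms).
x_2(1.5) = 0·(-2)·e^{-5·1.5} + 1·(-2)·e^{-3·1.5} + 0·(-1)·e^{-1·1.5} = 0·0.000553 + (-2)·0.011109 + 0·0.223130 = -0.0222.

-0.0222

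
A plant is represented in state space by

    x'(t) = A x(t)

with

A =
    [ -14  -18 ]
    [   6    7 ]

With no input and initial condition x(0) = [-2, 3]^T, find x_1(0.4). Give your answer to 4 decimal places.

-4.0386

det(sI - A) = s^2 - (tr A)s + det A, with tr A = (-14) + 7 = -7 and det A = (-14)·7 - (-18)·6 = -98 - (-108) = 10.
So p(s) = det(sI - A) = s^2 + 7s + 10.
Factor s^2 + 7s + 10: two numbers with sum -7 and product 10 are -2 and -5, so s^2 + 7s + 10 = (s + 2)(s + 5).
Hence p(s) = (s + 2) (s + 5), with roots -5, -2.
The eigenvalues -5, -2 are distinct and real, so A is diagonalisable and x(t) = e^{At} x(0) = V diag(e^{λ_i t}) V^{-1} x(0), where the columns of V are the eigenvectors.
λ = -5: A - (-5)I = [[-9, -18], [6, 12]]. Row 1 gives (-9)·v1 + (-18)·v2 = 0, so take v_1 = [2, -1]^T.
λ = -2: A - (-2)I = [[-12, -18], [6, 9]]. Row 1 gives (-12)·v1 + (-18)·v2 = 0, so take v_2 = [3, -2]^T.
V = [v_1 v_2] = [[2, 3], [-1, -2]] has det V = -1, so V^{-1} = adj(V)/det V = [[2, 3], [-1, -2]].
Modal coordinates z(0) = V^{-1} x(0): 2·(-2) + 3·3 = 5; (-1)·(-2) + (-2)·3 = -4; so z(0) = [5, -4]^T.
x_1(t) = Σ_i (v_i)_1 · z_i(0) · e^{λ_i t} (row 1 of V times the modal terms).
x_1(0.4) = 2·5·e^{-5·0.4} + 3·(-4)·e^{-2·0.4} = 10·0.135335 + (-12)·0.449329 = -4.0386.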